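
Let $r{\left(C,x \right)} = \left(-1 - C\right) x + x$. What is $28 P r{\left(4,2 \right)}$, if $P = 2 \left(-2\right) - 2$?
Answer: $1344$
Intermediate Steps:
$P = -6$ ($P = -4 - 2 = -6$)
$r{\left(C,x \right)} = x + x \left(-1 - C\right)$ ($r{\left(C,x \right)} = x \left(-1 - C\right) + x = x + x \left(-1 - C\right)$)
$28 P r{\left(4,2 \right)} = 28 \left(-6\right) \left(\left(-1\right) 4 \cdot 2\right) = \left(-168\right) \left(-8\right) = 1344$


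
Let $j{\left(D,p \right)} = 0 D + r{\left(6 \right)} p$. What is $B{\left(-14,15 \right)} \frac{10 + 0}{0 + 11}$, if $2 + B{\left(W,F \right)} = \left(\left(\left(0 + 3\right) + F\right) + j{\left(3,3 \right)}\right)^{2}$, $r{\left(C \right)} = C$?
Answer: $\frac{12940}{11} \approx 1176.4$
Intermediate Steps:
$j{\left(D,p \right)} = 6 p$ ($j{\left(D,p \right)} = 0 D + 6 p = 0 + 6 p = 6 p$)
$B{\left(W,F \right)} = -2 + \left(21 + F\right)^{2}$ ($B{\left(W,F \right)} = -2 + \left(\left(\left(0 + 3\right) + F\right) + 6 \cdot 3\right)^{2} = -2 + \left(\left(3 + F\right) + 18\right)^{2} = -2 + \left(21 + F\right)^{2}$)
$B{\left(-14,15 \right)} \frac{10 + 0}{0 + 11} = \left(-2 + \left(21 + 15\right)^{2}\right) \frac{10 + 0}{0 + 11} = \left(-2 + 36^{2}\right) \frac{10}{11} = \left(-2 + 1296\right) 10 \cdot \frac{1}{11} = 1294 \cdot \frac{10}{11} = \frac{12940}{11}$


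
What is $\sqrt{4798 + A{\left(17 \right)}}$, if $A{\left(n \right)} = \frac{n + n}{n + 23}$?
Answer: $\frac{\sqrt{479885}}{10} \approx 69.274$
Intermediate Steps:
$A{\left(n \right)} = \frac{2 n}{23 + n}$
$\sqrt{4798 + A{\left(17 \right)}} = \sqrt{4798 + 2 \cdot 17 \frac{1}{23 + 17}} = \sqrt{4798 + 2 \cdot 17 \cdot \frac{1}{40}} = \sqrt{4798 + \frac{17}{20}} = \sqrt{\frac{95977}{20}} = \frac{\sqrt{479885}}{10}$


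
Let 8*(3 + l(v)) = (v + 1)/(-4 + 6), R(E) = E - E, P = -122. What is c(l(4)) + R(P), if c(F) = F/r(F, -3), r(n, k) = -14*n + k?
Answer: -43/554 ≈ -0.077617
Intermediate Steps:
r(n, k) = k - 14*n
R(E) = 0
l(v) = -47/16 + v/16 (l(v) = -3 + ((v + 1)/(-4 + 6))/8 = -3 + ((1 + v)/2)/8 = -3 + ((1 + v)*(½))/8 = -3 + (½ + v/2)/8 = -3 + (1/16 + v/16) = -47/16 + v/16)
c(F) = F/(-3 - 14*F)
c(l(4)) + R(P) = -(-47/16 + (1/16)*4)/(3 + 14*(-47/16 + (1/16)*4)) + 0 = -(-47/16 + ¼)/(3 + 14*(-47/16 + ¼)) + 0 = -1*(-43/16)/(3 + 14*(-43/16)) + 0 = -1*(-43/16)/(3 - 301/8) + 0 = -1*(-43/16)/(-277/8) + 0 = -1*(-43/16)*(-8/277) + 0 = -43/554 + 0 = -43/554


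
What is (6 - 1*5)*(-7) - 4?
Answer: -11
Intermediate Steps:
(6 - 1*5)*(-7) - 4 = (6 - 5)*(-7) - 4 = 1*(-7) - 4 = -7 - 4 = -11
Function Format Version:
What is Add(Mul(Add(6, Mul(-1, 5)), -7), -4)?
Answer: -11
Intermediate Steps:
Add(Mul(Add(6, Mul(-1, 5)), -7), -4) = Add(Mul(Add(6, -5), -7), -4) = Add(Mul(1, -7), -4) = Add(-7, -4) = -11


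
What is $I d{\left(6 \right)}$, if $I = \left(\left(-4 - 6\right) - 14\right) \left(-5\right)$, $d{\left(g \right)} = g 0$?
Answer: $0$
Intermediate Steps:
$d{\left(g \right)} = 0$
$I = 120$ ($I = \left(\left(-4 - 6\right) - 14\right) \left(-5\right) = \left(-10 - 14\right) \left(-5\right) = \left(-24\right) \left(-5\right) = 120$)
$I d{\left(6 \right)} = 120 \cdot 0 = 0$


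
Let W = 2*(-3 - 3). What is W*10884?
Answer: -130608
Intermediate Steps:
W = -12 (W = 2*(-6) = -12)
W*10884 = -12*10884 = -130608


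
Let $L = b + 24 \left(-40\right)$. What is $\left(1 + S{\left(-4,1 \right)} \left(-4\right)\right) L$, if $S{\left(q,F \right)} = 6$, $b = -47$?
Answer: $23161$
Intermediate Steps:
$L = -1007$ ($L = -47 + 24 \left(-40\right) = -47 - 960 = -1007$)
$\left(1 + S{\left(-4,1 \right)} \left(-4\right)\right) L = \left(1 + 6 \left(-4\right)\right) \left(-1007\right) = \left(1 - 24\right) \left(-1007\right) = \left(-23\right) \left(-1007\right) = 23161$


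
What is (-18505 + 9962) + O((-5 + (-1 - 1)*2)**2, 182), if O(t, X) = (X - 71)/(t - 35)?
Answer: -392867/46 ≈ -8540.6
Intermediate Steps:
O(t, X) = (-71 + X)/(-35 + t)
(-18505 + 9962) + O((-5 + (-1 - 1)*2)**2, 182) = (-18505 + 9962) + (-71 + 182)/(-35 + (-5 + (-1 - 1)*2)**2) = -8543 + 111/(-35 + (-5 - 2*2)**2) = -8543 + 111/(-35 + (-5 - 4)**2) = -8543 + 111/(-35 + (-9)**2) = -8543 + 111/(-35 + 81) = -8543 + 111/46 = -392867/46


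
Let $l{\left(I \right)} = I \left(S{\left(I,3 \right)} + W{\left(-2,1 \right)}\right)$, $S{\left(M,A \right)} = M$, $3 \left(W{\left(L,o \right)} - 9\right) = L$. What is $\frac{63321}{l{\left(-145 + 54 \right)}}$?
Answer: $\frac{189963}{22568} \approx 8.4174$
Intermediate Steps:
$W{\left(L,o \right)} = 9 + \frac{L}{3}$
$l{\left(I \right)} = I \left(\frac{25}{3} + I\right)$ ($l{\left(I \right)} = I \left(I + \left(9 + \frac{1}{3} \left(-2\right)\right)\right) = I \left(I + \left(9 - \frac{2}{3}\right)\right) = I \left(I + \frac{25}{3}\right) = I \left(\frac{25}{3} + I\right)$)
$\frac{63321}{l{\left(-145 + 54 \right)}} = \frac{63321}{\frac{1}{3} \left(-145 + 54\right) \left(25 + 3 \left(-145 + 54\right)\right)} = \frac{63321}{\frac{1}{3} \left(-91\right) \left(25 + 3 \left(-91\right)\right)} = \frac{63321}{\frac{1}{3} \left(-91\right) \left(25 - 273\right)} = \frac{63321}{\frac{1}{3} \left(-91\right) \left(-248\right)} = \frac{63321}{\frac{22568}{3}} = 63321 \cdot \frac{3}{22568} = \frac{189963}{22568}$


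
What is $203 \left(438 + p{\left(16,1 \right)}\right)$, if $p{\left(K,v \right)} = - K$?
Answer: $85666$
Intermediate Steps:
$203 \left(438 + p{\left(16,1 \right)}\right) = 203 \left(438 - 16\right) = 203 \cdot 422 = 85666$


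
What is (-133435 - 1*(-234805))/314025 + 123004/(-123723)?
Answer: -1738968706/2590141005 ≈ -0.67138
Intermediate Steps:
(-133435 - 1*(-234805))/314025 + 123004/(-123723) = (-133435 + 234805)*(1/314025) + 123004*(-1/123723) = 101370*(1/314025) - 123004/123723 = 6758/20935 - 123004/123723 = -1738968706/2590141005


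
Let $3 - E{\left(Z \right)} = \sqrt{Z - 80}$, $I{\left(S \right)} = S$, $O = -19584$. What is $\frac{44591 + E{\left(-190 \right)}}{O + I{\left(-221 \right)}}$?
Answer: $- \frac{44594}{19805} + \frac{3 i \sqrt{30}}{19805} \approx -2.2517 + 0.00082967 i$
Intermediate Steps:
$E{\left(Z \right)} = 3 - \sqrt{-80 + Z}$ ($E{\left(Z \right)} = 3 - \sqrt{Z - 80} = 3 - \sqrt{-80 + Z}$)
$\frac{44591 + E{\left(-190 \right)}}{O + I{\left(-221 \right)}} = \frac{44591 + \left(3 - \sqrt{-80 - 190}\right)}{-19584 - 221} = \frac{44591 + \left(3 - \sqrt{-270}\right)}{-19805} = \left(44591 + \left(3 - 3 i \sqrt{30}\right)\right) \left(- \frac{1}{19805}\right) = \left(44594 - 3 i \sqrt{30}\right) \left(- \frac{1}{19805}\right) = - \frac{44594}{19805} + \frac{3 i \sqrt{30}}{19805}$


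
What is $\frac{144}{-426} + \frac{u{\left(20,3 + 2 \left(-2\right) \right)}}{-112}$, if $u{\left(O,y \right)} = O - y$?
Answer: $- \frac{597}{1136} \approx -0.52553$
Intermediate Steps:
$\frac{144}{-426} + \frac{u{\left(20,3 + 2 \left(-2\right) \right)}}{-112} = \frac{144}{-426} + \frac{20 - \left(3 + 2 \left(-2\right)\right)}{-112} = 144 \left(- \frac{1}{426}\right) + \left(20 - \left(3 - 4\right)\right) \left(- \frac{1}{112}\right) = - \frac{24}{71} + \left(20 - -1\right) \left(- \frac{1}{112}\right) = - \frac{24}{71} + \left(20 + 1\right) \left(- \frac{1}{112}\right) = - \frac{24}{71} + 21 \left(- \frac{1}{112}\right) = - \frac{24}{71} - \frac{3}{16} = - \frac{597}{1136}$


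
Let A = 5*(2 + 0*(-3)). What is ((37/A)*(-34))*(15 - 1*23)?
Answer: 5032/5 ≈ 1006.4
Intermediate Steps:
A = 10 (A = 5*(2 + 0) = 5*2 = 10)
((37/A)*(-34))*(15 - 1*23) = ((37/10)*(-34))*(15 - 1*23) = ((37*(⅒))*(-34))*(15 - 23) = ((37/10)*(-34))*(-8) = -629/5*(-8) = 5032/5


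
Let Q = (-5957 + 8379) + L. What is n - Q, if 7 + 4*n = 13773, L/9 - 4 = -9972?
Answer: 181463/2 ≈ 90732.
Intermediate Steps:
L = -89712 (L = 36 + 9*(-9972) = 36 - 89748 = -89712)
n = 6883/2 (n = -7/4 + (¼)*13773 = -7/4 + 13773/4 = 6883/2 ≈ 3441.5)
Q = -87290 (Q = (-5957 + 8379) - 89712 = 2422 - 89712 = -87290)
n - Q = 6883/2 - 1*(-87290) = 6883/2 + 87290 = 181463/2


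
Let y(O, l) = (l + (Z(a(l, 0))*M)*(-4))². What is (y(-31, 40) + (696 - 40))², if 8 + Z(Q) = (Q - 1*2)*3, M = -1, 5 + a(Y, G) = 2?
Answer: 11289600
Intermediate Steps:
a(Y, G) = -3 (a(Y, G) = -5 + 2 = -3)
Z(Q) = -14 + 3*Q (Z(Q) = -8 + (Q - 1*2)*3 = -8 + (Q - 2)*3 = -8 + (-2 + Q)*3 = -8 + (-6 + 3*Q) = -14 + 3*Q)
y(O, l) = (-92 + l)² (y(O, l) = (l + ((-14 + 3*(-3))*(-1))*(-4))² = (l + ((-14 - 9)*(-1))*(-4))² = (l - 23*(-1)*(-4))² = (l + 23*(-4))² = (l - 92)² = (-92 + l)²)
(y(-31, 40) + (696 - 40))² = ((-92 + 40)² + (696 - 40))² = ((-52)² + 656)² = (2704 + 656)² = 3360² = 11289600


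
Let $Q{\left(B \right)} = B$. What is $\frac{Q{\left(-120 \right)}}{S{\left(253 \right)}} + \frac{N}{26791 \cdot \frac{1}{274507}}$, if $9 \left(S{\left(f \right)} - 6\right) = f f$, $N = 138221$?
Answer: $\frac{2430718807892681}{1716311833} \approx 1.4162 \cdot 10^{6}$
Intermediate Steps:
$S{\left(f \right)} = 6 + \frac{f^{2}}{9}$ ($S{\left(f \right)} = 6 + \frac{f f}{9} = 6 + \frac{f^{2}}{9}$)
$\frac{Q{\left(-120 \right)}}{S{\left(253 \right)}} + \frac{N}{26791 \cdot \frac{1}{274507}} = - \frac{120}{6 + \frac{253^{2}}{9}} + \frac{138221}{26791 \cdot \frac{1}{274507}} = - \frac{120}{6 + \frac{1}{9} \cdot 64009} + \frac{138221}{26791 \cdot \frac{1}{274507}} = - \frac{120}{6 + \frac{64009}{9}} + \frac{138221}{\frac{26791}{274507}} = - \frac{120}{\frac{64063}{9}} + 138221 \cdot \frac{274507}{26791} = \left(-120\right) \frac{9}{64063} + \frac{37942632047}{26791} = - \frac{1080}{64063} + \frac{37942632047}{26791} = \frac{2430718807892681}{1716311833}$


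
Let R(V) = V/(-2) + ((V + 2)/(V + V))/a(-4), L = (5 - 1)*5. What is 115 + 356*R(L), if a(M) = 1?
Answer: -16246/5 ≈ -3249.2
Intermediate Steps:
L = 20 (L = 4*5 = 20)
R(V) = -V/2 + (2 + V)/(2*V) (R(V) = V/(-2) + ((V + 2)/(V + V))/1 = V*(-½) + ((2 + V)/((2*V)))*1 = -V/2 + ((2 + V)*(1/(2*V)))*1 = -V/2 + ((2 + V)/(2*V))*1 = -V/2 + (2 + V)/(2*V))
115 + 356*R(L) = 115 + 356*((½)*(2 + 20 - 1*20²)/20) = 115 + 356*((½)*(1/20)*(2 + 20 - 1*400)) = 115 + 356*((½)*(1/20)*(2 + 20 - 400)) = 115 + 356*((½)*(1/20)*(-378)) = 115 + 356*(-189/20) = 115 - 16821/5 = -16246/5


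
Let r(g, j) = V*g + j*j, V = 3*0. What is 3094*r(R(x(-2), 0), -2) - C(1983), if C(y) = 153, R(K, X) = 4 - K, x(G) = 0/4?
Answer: 12223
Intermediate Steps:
x(G) = 0 (x(G) = 0*(¼) = 0)
V = 0
r(g, j) = j² (r(g, j) = 0*g + j*j = 0 + j² = j²)
3094*r(R(x(-2), 0), -2) - C(1983) = 3094*(-2)² - 1*153 = 3094*4 - 153 = 12376 - 153 = 12223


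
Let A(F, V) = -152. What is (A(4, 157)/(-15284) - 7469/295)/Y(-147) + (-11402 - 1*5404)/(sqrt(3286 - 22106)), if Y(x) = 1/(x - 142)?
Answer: 8244545471/1127195 + 8403*I*sqrt(4705)/4705 ≈ 7314.2 + 122.51*I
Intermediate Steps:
Y(x) = 1/(-142 + x)
(A(4, 157)/(-15284) - 7469/295)/Y(-147) + (-11402 - 1*5404)/(sqrt(3286 - 22106)) = (-152/(-15284) - 7469/295)/(1/(-142 - 147)) + (-11402 - 1*5404)/(sqrt(3286 - 22106)) = (-152*(-1/15284) - 7469*1/295)/(1/(-289)) + (-11402 - 5404)/(sqrt(-18820)) = (38/3821 - 7469/295)/(-1/289) - 16806*(-I*sqrt(4705)/9410) = -28527839/1127195*(-289) - (-8403)*I*sqrt(4705)/4705 = 8244545471/1127195 + 8403*I*sqrt(4705)/4705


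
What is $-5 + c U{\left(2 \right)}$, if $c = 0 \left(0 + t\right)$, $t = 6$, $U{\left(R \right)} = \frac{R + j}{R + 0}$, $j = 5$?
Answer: $-5$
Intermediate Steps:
$U{\left(R \right)} = \frac{5 + R}{R}$ ($U{\left(R \right)} = \frac{R + 5}{R + 0} = \frac{5 + R}{R}$)
$c = 0$ ($c = 0 \left(0 + 6\right) = 0 \cdot 6 = 0$)
$-5 + c U{\left(2 \right)} = -5 + 0 \frac{5 + 2}{2} = -5 + 0 \cdot \frac{1}{2} \cdot 7 = -5 + 0 \cdot \frac{7}{2} = -5 + 0 = -5$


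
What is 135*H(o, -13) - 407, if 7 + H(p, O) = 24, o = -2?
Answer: 1888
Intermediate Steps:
H(p, O) = 17 (H(p, O) = -7 + 24 = 17)
135*H(o, -13) - 407 = 135*17 - 407 = 2295 - 407 = 1888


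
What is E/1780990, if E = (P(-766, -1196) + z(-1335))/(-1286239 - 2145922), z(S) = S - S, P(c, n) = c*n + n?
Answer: -91494/611264441939 ≈ -1.4968e-7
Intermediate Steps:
P(c, n) = n + c*n
z(S) = 0
E = -914940/3432161 (E = (-1196*(1 - 766) + 0)/(-1286239 - 2145922) = (-1196*(-765) + 0)/(-3432161) = (914940 + 0)*(-1/3432161) = 914940*(-1/3432161) = -914940/3432161 ≈ -0.26658)
E/1780990 = -914940/3432161/1780990 = -914940/3432161*1/1780990 = -91494/611264441939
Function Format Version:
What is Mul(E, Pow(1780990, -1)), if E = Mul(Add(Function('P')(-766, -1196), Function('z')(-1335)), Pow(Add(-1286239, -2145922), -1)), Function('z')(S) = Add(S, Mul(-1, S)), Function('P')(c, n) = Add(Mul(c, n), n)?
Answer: Rational(-91494, 611264441939) ≈ -1.4968e-7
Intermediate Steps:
Function('P')(c, n) = Add(n, Mul(c, n))
Function('z')(S) = 0
E = Rational(-914940, 3432161) (E = Mul(Add(Mul(-1196, Add(1, -766)), 0), Pow(Add(-1286239, -2145922), -1)) = Mul(Add(Mul(-1196, -765), 0), Pow(-3432161, -1)) = Mul(Add(914940, 0), Rational(-1, 3432161)) = Mul(914940, Rational(-1, 3432161)) = Rational(-914940, 3432161) ≈ -0.26658)
Mul(E, Pow(1780990, -1)) = Mul(Rational(-914940, 3432161), Pow(1780990, -1)) = Mul(Rational(-914940, 3432161), Rational(1, 1780990)) = Rational(-91494, 611264441939)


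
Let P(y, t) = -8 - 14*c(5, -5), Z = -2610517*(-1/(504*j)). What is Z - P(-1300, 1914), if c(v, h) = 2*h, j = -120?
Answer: -1513411/8640 ≈ -175.16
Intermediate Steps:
Z = -372931/8640 (Z = -2610517/(-120*4*(-126)) = -2610517/((-480*(-126))) = -2610517/60480 = -2610517*1/60480 = -372931/8640 ≈ -43.163)
P(y, t) = 132 (P(y, t) = -8 - 28*(-5) = -8 - 14*(-10) = -8 + 140 = 132)
Z - P(-1300, 1914) = -372931/8640 - 1*132 = -372931/8640 - 132 = -1513411/8640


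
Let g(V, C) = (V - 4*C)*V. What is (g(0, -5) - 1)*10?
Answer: -10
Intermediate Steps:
g(V, C) = V*(V - 4*C)
(g(0, -5) - 1)*10 = (0*(0 - 4*(-5)) - 1)*10 = (0*(0 + 20) - 1)*10 = (0*20 - 1)*10 = (0 - 1)*10 = -1*10 = -10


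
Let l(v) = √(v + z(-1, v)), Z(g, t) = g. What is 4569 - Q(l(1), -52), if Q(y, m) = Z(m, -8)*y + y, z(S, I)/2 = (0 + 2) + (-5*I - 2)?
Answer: 4569 + 153*I ≈ 4569.0 + 153.0*I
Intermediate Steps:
z(S, I) = -10*I (z(S, I) = 2*((0 + 2) + (-5*I - 2)) = 2*(2 + (-2 - 5*I)) = 2*(-5*I) = -10*I)
l(v) = 3*√(-v) (l(v) = √(v - 10*v) = √(-9*v) = 3*√(-v))
Q(y, m) = y + m*y (Q(y, m) = m*y + y = y + m*y)
4569 - Q(l(1), -52) = 4569 - 3*√(-1*1)*(1 - 52) = 4569 - 3*√(-1)*(-51) = 4569 - 3*I*(-51) = 4569 - (-153)*I = 4569 + 153*I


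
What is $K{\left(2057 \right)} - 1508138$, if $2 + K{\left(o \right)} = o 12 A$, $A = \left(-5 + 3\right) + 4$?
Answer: $-1458772$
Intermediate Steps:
$A = 2$ ($A = -2 + 4 = 2$)
$K{\left(o \right)} = -2 + 24 o$ ($K{\left(o \right)} = -2 + o 12 \cdot 2 = -2 + 12 o 2 = -2 + 24 o$)
$K{\left(2057 \right)} - 1508138 = \left(-2 + 24 \cdot 2057\right) - 1508138 = \left(-2 + 49368\right) - 1508138 = 49366 - 1508138 = -1458772$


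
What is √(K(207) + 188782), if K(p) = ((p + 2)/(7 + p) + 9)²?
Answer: √8650018697/214 ≈ 434.60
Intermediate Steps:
K(p) = (9 + (2 + p)/(7 + p))² (K(p) = ((2 + p)/(7 + p) + 9)² = (9 + (2 + p)/(7 + p))²)
√(K(207) + 188782) = √(25*(13 + 2*207)²/(7 + 207)² + 188782) = √(25*(13 + 414)²/214² + 188782) = √(25*(1/45796)*427² + 188782) = √(25*(1/45796)*182329 + 188782) = √(4558225/45796 + 188782) = √(8650018697/45796) = √8650018697/214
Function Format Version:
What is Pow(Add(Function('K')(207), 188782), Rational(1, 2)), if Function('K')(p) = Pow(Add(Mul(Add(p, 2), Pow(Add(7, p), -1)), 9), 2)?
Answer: Mul(Rational(1, 214), Pow(8650018697, Rational(1, 2))) ≈ 434.60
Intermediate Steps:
Function('K')(p) = Pow(Add(9, Mul(Pow(Add(7, p), -1), Add(2, p))), 2) (Function('K')(p) = Pow(Add(Mul(Add(2, p), Pow(Add(7, p), -1)), 9), 2) = Pow(Add(Mul(Pow(Add(7, p), -1), Add(2, p)), 9), 2) = Pow(Add(9, Mul(Pow(Add(7, p), -1), Add(2, p))), 2))
Pow(Add(Function('K')(207), 188782), Rational(1, 2)) = Pow(Add(Mul(25, Pow(Add(7, 207), -2), Pow(Add(13, Mul(2, 207)), 2)), 188782), Rational(1, 2)) = Pow(Add(Mul(25, Pow(214, -2), Pow(Add(13, 414), 2)), 188782), Rational(1, 2)) = Pow(Add(Mul(25, Rational(1, 45796), Pow(427, 2)), 188782), Rational(1, 2)) = Pow(Add(Mul(25, Rational(1, 45796), 182329), 188782), Rational(1, 2)) = Pow(Add(Rational(4558225, 45796), 188782), Rational(1, 2)) = Pow(Rational(8650018697, 45796), Rational(1, 2)) = Mul(Rational(1, 214), Pow(8650018697, Rational(1, 2)))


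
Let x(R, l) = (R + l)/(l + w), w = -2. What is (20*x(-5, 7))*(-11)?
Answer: -88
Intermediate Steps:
x(R, l) = (R + l)/(-2 + l) (x(R, l) = (R + l)/(l - 2) = (R + l)/(-2 + l))
(20*x(-5, 7))*(-11) = (20*((-5 + 7)/(-2 + 7)))*(-11) = (20*(2/5))*(-11) = 8*(-11) = -88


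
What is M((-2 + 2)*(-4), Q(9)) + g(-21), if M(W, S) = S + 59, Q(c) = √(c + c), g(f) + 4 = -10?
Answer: 45 + 3*√2 ≈ 49.243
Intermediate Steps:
g(f) = -14 (g(f) = -4 - 10 = -14)
Q(c) = √2*√c (Q(c) = √(2*c) = √2*√c)
M(W, S) = 59 + S
M((-2 + 2)*(-4), Q(9)) + g(-21) = (59 + √2*√9) - 14 = (59 + √2*3) - 14 = (59 + 3*√2) - 14 = 45 + 3*√2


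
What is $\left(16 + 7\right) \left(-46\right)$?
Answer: $-1058$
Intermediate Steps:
$\left(16 + 7\right) \left(-46\right) = 23 \left(-46\right) = -1058$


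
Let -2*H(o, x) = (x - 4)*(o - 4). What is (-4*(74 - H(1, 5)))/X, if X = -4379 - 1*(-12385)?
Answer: -145/4003 ≈ -0.036223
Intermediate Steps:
H(o, x) = -(-4 + o)*(-4 + x)/2 (H(o, x) = -(x - 4)*(o - 4)/2 = -(-4 + x)*(-4 + o)/2 = -(-4 + o)*(-4 + x)/2)
X = 8006 (X = -4379 + 12385 = 8006)
(-4*(74 - H(1, 5)))/X = -4*(74 - (-8 + 2*1 + 2*5 - ½*1*5))/8006 = -4*(74 - (-8 + 2 + 10 - 5/2))*(1/8006) = -4*(74 - 1*3/2)*(1/8006) = -4*(74 - 3/2)*(1/8006) = -4*145/2*(1/8006) = -290*1/8006 = -145/4003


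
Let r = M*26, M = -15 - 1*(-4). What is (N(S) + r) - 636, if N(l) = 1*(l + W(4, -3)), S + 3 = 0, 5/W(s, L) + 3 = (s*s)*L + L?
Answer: -49955/54 ≈ -925.09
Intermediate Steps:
M = -11 (M = -15 + 4 = -11)
W(s, L) = 5/(-3 + L + L*s**2) (W(s, L) = 5/(-3 + ((s*s)*L + L)) = 5/(-3 + (s**2*L + L)) = 5/(-3 + (L*s**2 + L)) = 5/(-3 + (L + L*s**2)) = 5/(-3 + L + L*s**2))
S = -3 (S = -3 + 0 = -3)
r = -286 (r = -11*26 = -286)
N(l) = -5/54 + l (N(l) = 1*(l + 5/(-3 - 3 - 3*4**2)) = 1*(l + 5/(-3 - 3 - 3*16)) = 1*(l + 5/(-3 - 3 - 48)) = 1*(l + 5/(-54)) = 1*(l + 5*(-1/54)) = 1*(l - 5/54) = 1*(-5/54 + l) = -5/54 + l)
(N(S) + r) - 636 = ((-5/54 - 3) - 286) - 636 = (-167/54 - 286) - 636 = -15611/54 - 636 = -49955/54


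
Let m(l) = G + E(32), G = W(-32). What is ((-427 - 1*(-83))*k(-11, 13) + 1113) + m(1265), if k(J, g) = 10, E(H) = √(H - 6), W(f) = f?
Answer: -2359 + √26 ≈ -2353.9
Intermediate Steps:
G = -32
E(H) = √(-6 + H)
m(l) = -32 + √26 (m(l) = -32 + √(-6 + 32) = -32 + √26)
((-427 - 1*(-83))*k(-11, 13) + 1113) + m(1265) = ((-427 - 1*(-83))*10 + 1113) + (-32 + √26) = ((-427 + 83)*10 + 1113) + (-32 + √26) = (-344*10 + 1113) + (-32 + √26) = (-3440 + 1113) + (-32 + √26) = -2327 + (-32 + √26) = -2359 + √26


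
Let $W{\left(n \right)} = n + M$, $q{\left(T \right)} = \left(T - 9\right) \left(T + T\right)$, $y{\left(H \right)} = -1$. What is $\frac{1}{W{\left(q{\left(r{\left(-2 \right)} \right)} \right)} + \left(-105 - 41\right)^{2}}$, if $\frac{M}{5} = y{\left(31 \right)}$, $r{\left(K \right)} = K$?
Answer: $\frac{1}{21355} \approx 4.6827 \cdot 10^{-5}$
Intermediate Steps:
$q{\left(T \right)} = 2 T \left(-9 + T\right)$ ($q{\left(T \right)} = \left(-9 + T\right) 2 T = 2 T \left(-9 + T\right)$)
$M = -5$ ($M = 5 \left(-1\right) = -5$)
$W{\left(n \right)} = -5 + n$ ($W{\left(n \right)} = n - 5 = -5 + n$)
$\frac{1}{W{\left(q{\left(r{\left(-2 \right)} \right)} \right)} + \left(-105 - 41\right)^{2}} = \frac{1}{\left(-5 + 2 \left(-2\right) \left(-9 - 2\right)\right) + \left(-105 - 41\right)^{2}} = \frac{1}{\left(-5 + 2 \left(-2\right) \left(-11\right)\right) + \left(-146\right)^{2}} = \frac{1}{\left(-5 + 44\right) + 21316} = \frac{1}{39 + 21316} = \frac{1}{21355}$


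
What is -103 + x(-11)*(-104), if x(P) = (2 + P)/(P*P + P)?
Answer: -5197/55 ≈ -94.491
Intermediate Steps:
x(P) = (2 + P)/(P + P**2) (x(P) = (2 + P)/(P**2 + P) = (2 + P)/(P + P**2))
-103 + x(-11)*(-104) = -103 + ((2 - 11)/((-11)*(1 - 11)))*(-104) = -103 - 1/11*(-9)/(-10)*(-104) = -103 - 1/11*(-1/10)*(-9)*(-104) = -103 - 9/110*(-104) = -103 + 468/55 = -5197/55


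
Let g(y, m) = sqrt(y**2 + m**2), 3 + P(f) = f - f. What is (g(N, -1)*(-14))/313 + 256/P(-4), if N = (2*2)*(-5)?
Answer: -256/3 - 14*sqrt(401)/313 ≈ -86.229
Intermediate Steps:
N = -20 (N = 4*(-5) = -20)
P(f) = -3 (P(f) = -3 + (f - f) = -3 + 0 = -3)
g(y, m) = sqrt(m**2 + y**2)
(g(N, -1)*(-14))/313 + 256/P(-4) = (sqrt((-1)**2 + (-20)**2)*(-14))/313 + 256/(-3) = (sqrt(1 + 400)*(-14))*(1/313) + 256*(-1/3) = (sqrt(401)*(-14))*(1/313) - 256/3 = -14*sqrt(401)*(1/313) - 256/3 = -14*sqrt(401)/313 - 256/3 = -256/3 - 14*sqrt(401)/313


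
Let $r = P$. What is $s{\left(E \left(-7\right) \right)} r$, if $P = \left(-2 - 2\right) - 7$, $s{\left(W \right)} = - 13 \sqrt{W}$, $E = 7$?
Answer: $1001 i \approx 1001.0 i$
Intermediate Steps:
$P = -11$ ($P = -4 - 7 = -11$)
$r = -11$
$s{\left(E \left(-7\right) \right)} r = - 13 \sqrt{7 \left(-7\right)} \left(-11\right) = - 13 \sqrt{-49} \left(-11\right) = - 13 \cdot 7 i \left(-11\right) = - 91 i \left(-11\right) = 1001 i$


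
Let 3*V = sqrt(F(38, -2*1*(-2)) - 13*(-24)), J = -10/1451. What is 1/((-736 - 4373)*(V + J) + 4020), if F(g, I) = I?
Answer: -4268921805/947452887505772 - 3585497903*sqrt(79)/947452887505772 ≈ -3.8142e-5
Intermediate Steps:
J = -10/1451 (J = -10*1/1451 = -10/1451 ≈ -0.0068918)
V = 2*sqrt(79)/3 (V = sqrt(-2*1*(-2) - 13*(-24))/3 = sqrt(-2*(-2) + 312)/3 = sqrt(4 + 312)/3 = sqrt(316)/3 = (2*sqrt(79))/3 = 2*sqrt(79)/3 ≈ 5.9255)
1/((-736 - 4373)*(V + J) + 4020) = 1/((-736 - 4373)*(2*sqrt(79)/3 - 10/1451) + 4020) = 1/(-5109*(-10/1451 + 2*sqrt(79)/3) + 4020) = 1/((51090/1451 - 3406*sqrt(79)) + 4020) = 1/(5884110/1451 - 3406*sqrt(79))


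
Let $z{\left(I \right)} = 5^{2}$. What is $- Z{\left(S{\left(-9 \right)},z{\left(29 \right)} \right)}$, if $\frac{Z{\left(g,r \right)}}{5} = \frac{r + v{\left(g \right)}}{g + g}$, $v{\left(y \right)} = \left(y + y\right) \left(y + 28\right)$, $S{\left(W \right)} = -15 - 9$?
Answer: $- \frac{835}{48} \approx -17.396$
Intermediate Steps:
$z{\left(I \right)} = 25$
$S{\left(W \right)} = -24$
$v{\left(y \right)} = 2 y \left(28 + y\right)$
$Z{\left(g,r \right)} = \frac{5 \left(r + 2 g \left(28 + g\right)\right)}{2 g}$ ($Z{\left(g,r \right)} = 5 \frac{r + 2 g \left(28 + g\right)}{g + g} = 5 \frac{r + 2 g \left(28 + g\right)}{2 g} = \frac{5 \left(r + 2 g \left(28 + g\right)\right)}{2 g}$)
$- Z{\left(S{\left(-9 \right)},z{\left(29 \right)} \right)} = - (140 + 5 \left(-24\right) + \frac{5}{2} \cdot 25 \frac{1}{-24}) = - (140 - 120 + \frac{5}{2} \cdot 25 \left(- \frac{1}{24}\right)) = - (140 - 120 - \frac{125}{48}) = \left(-1\right) \frac{835}{48} = - \frac{835}{48}$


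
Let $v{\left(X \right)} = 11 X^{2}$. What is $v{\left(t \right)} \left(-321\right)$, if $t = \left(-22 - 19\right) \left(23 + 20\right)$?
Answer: $-10974944739$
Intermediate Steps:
$t = -1763$ ($t = \left(-41\right) 43 = -1763$)
$v{\left(t \right)} \left(-321\right) = 11 \left(-1763\right)^{2} \left(-321\right) = 11 \cdot 3108169 \left(-321\right) = 34189859 \left(-321\right) = -10974944739$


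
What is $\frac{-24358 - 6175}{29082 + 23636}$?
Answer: $- \frac{30533}{52718} \approx -0.57918$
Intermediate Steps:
$\frac{-24358 - 6175}{29082 + 23636} = - \frac{30533}{52718}$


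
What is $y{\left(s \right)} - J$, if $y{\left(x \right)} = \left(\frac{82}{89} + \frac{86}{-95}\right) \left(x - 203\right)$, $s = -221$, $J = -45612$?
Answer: $\frac{385591796}{8455} \approx 45605.0$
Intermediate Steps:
$y{\left(x \right)} = - \frac{27608}{8455} + \frac{136 x}{8455}$ ($y{\left(x \right)} = \left(82 \cdot \frac{1}{89} + 86 \left(- \frac{1}{95}\right)\right) \left(-203 + x\right) = \left(\frac{82}{89} - \frac{86}{95}\right) \left(-203 + x\right) = \frac{136 \left(-203 + x\right)}{8455} = - \frac{27608}{8455} + \frac{136 x}{8455}$)
$y{\left(s \right)} - J = \left(- \frac{27608}{8455} + \frac{136}{8455} \left(-221\right)\right) - -45612 = \left(- \frac{27608}{8455} - \frac{30056}{8455}\right) + 45612 = - \frac{57664}{8455} + 45612 = \frac{385591796}{8455}$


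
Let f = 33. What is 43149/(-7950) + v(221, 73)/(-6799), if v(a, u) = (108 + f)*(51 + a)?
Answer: -199422817/18017350 ≈ -11.068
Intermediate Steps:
v(a, u) = 7191 + 141*a (v(a, u) = (108 + 33)*(51 + a) = 141*(51 + a) = 7191 + 141*a)
43149/(-7950) + v(221, 73)/(-6799) = 43149/(-7950) + (7191 + 141*221)/(-6799) = 43149*(-1/7950) + (7191 + 31161)*(-1/6799) = -14383/2650 + 38352*(-1/6799) = -14383/2650 - 38352/6799 = -199422817/18017350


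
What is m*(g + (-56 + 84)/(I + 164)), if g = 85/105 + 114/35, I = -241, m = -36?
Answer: -7332/55 ≈ -133.31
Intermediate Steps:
g = 61/15 (g = 85*(1/105) + 114*(1/35) = 17/21 + 114/35 = 61/15 ≈ 4.0667)
m*(g + (-56 + 84)/(I + 164)) = -36*(61/15 + (-56 + 84)/(-241 + 164)) = -36*(61/15 + 28/(-77)) = -36*(61/15 + 28*(-1/77)) = -36*(61/15 - 4/11) = -36*611/165 = -7332/55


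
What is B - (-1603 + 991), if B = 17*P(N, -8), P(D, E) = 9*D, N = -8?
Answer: -612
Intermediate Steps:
B = -1224 (B = 17*(9*(-8)) = 17*(-72) = -1224)
B - (-1603 + 991) = -1224 - (-1603 + 991) = -1224 - 1*(-612) = -1224 + 612 = -612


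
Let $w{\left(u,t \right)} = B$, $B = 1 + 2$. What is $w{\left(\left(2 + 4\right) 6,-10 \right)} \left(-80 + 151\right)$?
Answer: $213$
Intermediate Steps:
$B = 3$
$w{\left(u,t \right)} = 3$
$w{\left(\left(2 + 4\right) 6,-10 \right)} \left(-80 + 151\right) = 3 \left(-80 + 151\right) = 3 \cdot 71 = 213$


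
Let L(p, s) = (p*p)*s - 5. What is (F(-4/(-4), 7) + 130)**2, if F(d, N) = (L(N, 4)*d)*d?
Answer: 103041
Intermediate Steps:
L(p, s) = -5 + s*p**2 (L(p, s) = p**2*s - 5 = s*p**2 - 5 = -5 + s*p**2)
F(d, N) = d**2*(-5 + 4*N**2) (F(d, N) = ((-5 + 4*N**2)*d)*d = (d*(-5 + 4*N**2))*d = d**2*(-5 + 4*N**2))
(F(-4/(-4), 7) + 130)**2 = ((-4/(-4))**2*(-5 + 4*7**2) + 130)**2 = ((-4*(-1/4))**2*(-5 + 4*49) + 130)**2 = (1**2*(-5 + 196) + 130)**2 = (1*191 + 130)**2 = (191 + 130)**2 = 321**2 = 103041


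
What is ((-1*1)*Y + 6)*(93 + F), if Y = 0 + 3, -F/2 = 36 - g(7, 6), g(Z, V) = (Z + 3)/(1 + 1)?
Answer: 93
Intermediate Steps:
g(Z, V) = 3/2 + Z/2 (g(Z, V) = (3 + Z)/2 = (3 + Z)*(½) = 3/2 + Z/2)
F = -62 (F = -2*(36 - (3/2 + (½)*7)) = -2*(36 - (3/2 + 7/2)) = -2*(36 - 1*5) = -2*(36 - 5) = -2*31 = -62)
Y = 3
((-1*1)*Y + 6)*(93 + F) = (-1*1*3 + 6)*(93 - 62) = (-1*3 + 6)*31 = (-3 + 6)*31 = 3*31 = 93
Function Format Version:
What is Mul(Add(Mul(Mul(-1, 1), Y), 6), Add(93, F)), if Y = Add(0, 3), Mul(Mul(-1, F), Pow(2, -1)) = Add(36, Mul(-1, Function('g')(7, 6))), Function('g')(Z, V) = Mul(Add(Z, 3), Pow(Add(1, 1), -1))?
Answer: 93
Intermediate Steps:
Function('g')(Z, V) = Add(Rational(3, 2), Mul(Rational(1, 2), Z)) (Function('g')(Z, V) = Mul(Add(3, Z), Pow(2, -1)) = Mul(Add(3, Z), Rational(1, 2)) = Add(Rational(3, 2), Mul(Rational(1, 2), Z)))
F = -62 (F = Mul(-2, Add(36, Mul(-1, Add(Rational(3, 2), Mul(Rational(1, 2), 7))))) = Mul(-2, Add(36, Mul(-1, Add(Rational(3, 2), Rational(7, 2))))) = Mul(-2, Add(36, Mul(-1, 5))) = Mul(-2, Add(36, -5)) = Mul(-2, 31) = -62)
Y = 3
Mul(Add(Mul(Mul(-1, 1), Y), 6), Add(93, F)) = Mul(Add(Mul(Mul(-1, 1), 3), 6), Add(93, -62)) = Mul(Add(Mul(-1, 3), 6), 31) = Mul(Add(-3, 6), 31) = Mul(3, 31) = 93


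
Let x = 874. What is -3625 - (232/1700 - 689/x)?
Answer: -1346264117/371450 ≈ -3624.3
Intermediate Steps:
-3625 - (232/1700 - 689/x) = -3625 - (232/1700 - 689/874) = -3625 - (232*(1/1700) - 689*1/874) = -3625 - (58/425 - 689/874) = -3625 - 1*(-242133/371450) = -3625 + 242133/371450 = -1346264117/371450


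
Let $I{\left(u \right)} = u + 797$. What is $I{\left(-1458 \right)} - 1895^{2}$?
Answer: $-3591686$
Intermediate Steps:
$I{\left(u \right)} = 797 + u$
$I{\left(-1458 \right)} - 1895^{2} = \left(797 - 1458\right) - 1895^{2} = -661 - 3591025 = -3591686$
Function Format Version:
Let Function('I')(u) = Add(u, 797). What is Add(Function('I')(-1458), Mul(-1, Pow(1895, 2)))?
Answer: -3591686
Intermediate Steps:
Function('I')(u) = Add(797, u)
Add(Function('I')(-1458), Mul(-1, Pow(1895, 2))) = Add(Add(797, -1458), Mul(-1, Pow(1895, 2))) = Add(-661, Mul(-1, 3591025)) = Add(-661, -3591025) = -3591686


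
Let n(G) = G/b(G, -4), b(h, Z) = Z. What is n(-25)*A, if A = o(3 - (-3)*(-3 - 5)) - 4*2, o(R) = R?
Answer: -725/4 ≈ -181.25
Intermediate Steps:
n(G) = -G/4 (n(G) = G/(-4) = G*(-¼) = -G/4)
A = -29 (A = (3 - (-3)*(-3 - 5)) - 4*2 = (3 - (-3)*(-8)) - 8 = (3 - 1*24) - 8 = (3 - 24) - 8 = -21 - 8 = -29)
n(-25)*A = -¼*(-25)*(-29) = (25/4)*(-29) = -725/4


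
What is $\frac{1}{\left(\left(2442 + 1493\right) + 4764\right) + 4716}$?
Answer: $\frac{1}{13415} \approx 7.4543 \cdot 10^{-5}$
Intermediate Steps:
$\frac{1}{\left(\left(2442 + 1493\right) + 4764\right) + 4716} = \frac{1}{\left(3935 + 4764\right) + 4716} = \frac{1}{8699 + 4716} = \frac{1}{13415}$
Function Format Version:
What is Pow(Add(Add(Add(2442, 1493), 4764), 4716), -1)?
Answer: Rational(1, 13415) ≈ 7.4543e-5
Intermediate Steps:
Pow(Add(Add(Add(2442, 1493), 4764), 4716), -1) = Pow(Add(Add(3935, 4764), 4716), -1) = Pow(Add(8699, 4716), -1) = Pow(13415, -1) = Rational(1, 13415)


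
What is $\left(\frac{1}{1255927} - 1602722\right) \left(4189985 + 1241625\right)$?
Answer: $- \frac{10933297726732591730}{1255927} \approx -8.7054 \cdot 10^{12}$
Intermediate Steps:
$\left(\frac{1}{1255927} - 1602722\right) \left(4189985 + 1241625\right) = \left(\frac{1}{1255927} - 1602722\right) 5431610 = \left(- \frac{2012901833293}{1255927}\right) 5431610 = - \frac{10933297726732591730}{1255927}$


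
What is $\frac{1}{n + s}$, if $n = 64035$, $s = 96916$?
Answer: $\frac{1}{160951} \approx 6.2131 \cdot 10^{-6}$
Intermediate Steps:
$\frac{1}{n + s} = \frac{1}{64035 + 96916} = \frac{1}{160951}$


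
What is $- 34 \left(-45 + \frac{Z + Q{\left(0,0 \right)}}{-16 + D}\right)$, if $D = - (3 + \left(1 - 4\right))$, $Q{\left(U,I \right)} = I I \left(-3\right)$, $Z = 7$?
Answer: $\frac{12359}{8} \approx 1544.9$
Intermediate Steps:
$Q{\left(U,I \right)} = - 3 I^{2}$ ($Q{\left(U,I \right)} = I^{2} \left(-3\right) = - 3 I^{2}$)
$D = 0$ ($D = - (3 - 3) = \left(-1\right) 0 = 0$)
$- 34 \left(-45 + \frac{Z + Q{\left(0,0 \right)}}{-16 + D}\right) = - 34 \left(-45 + \frac{7 - 3 \cdot 0^{2}}{-16 + 0}\right) = - 34 \left(-45 + \frac{7 - 0}{-16}\right) = - 34 \left(-45 + \left(7 + 0\right) \left(- \frac{1}{16}\right)\right) = - 34 \left(-45 + 7 \left(- \frac{1}{16}\right)\right) = - 34 \left(-45 - \frac{7}{16}\right) = \left(-34\right) \left(- \frac{727}{16}\right) = \frac{12359}{8}$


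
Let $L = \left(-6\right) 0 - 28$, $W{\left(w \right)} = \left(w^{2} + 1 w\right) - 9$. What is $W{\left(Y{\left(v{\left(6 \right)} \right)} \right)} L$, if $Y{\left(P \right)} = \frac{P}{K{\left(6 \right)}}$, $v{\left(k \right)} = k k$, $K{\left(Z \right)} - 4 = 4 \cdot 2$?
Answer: $-84$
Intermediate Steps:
$K{\left(Z \right)} = 12$ ($K{\left(Z \right)} = 4 + 4 \cdot 2 = 4 + 8 = 12$)
$v{\left(k \right)} = k^{2}$
$Y{\left(P \right)} = \frac{P}{12}$
$W{\left(w \right)} = -9 + w + w^{2}$ ($W{\left(w \right)} = \left(w^{2} + w\right) - 9 = \left(w + w^{2}\right) - 9 = -9 + w + w^{2}$)
$L = -28$ ($L = 0 - 28 = -28$)
$W{\left(Y{\left(v{\left(6 \right)} \right)} \right)} L = \left(-9 + \frac{6^{2}}{12} + \left(\frac{6^{2}}{12}\right)^{2}\right) \left(-28\right) = \left(-9 + \frac{1}{12} \cdot 36 + \left(\frac{1}{12} \cdot 36\right)^{2}\right) \left(-28\right) = \left(-9 + 3 + 3^{2}\right) \left(-28\right) = \left(-9 + 3 + 9\right) \left(-28\right) = 3 \left(-28\right) = -84$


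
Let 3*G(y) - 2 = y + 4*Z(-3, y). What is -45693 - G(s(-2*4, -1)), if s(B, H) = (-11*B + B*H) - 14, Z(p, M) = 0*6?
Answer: -45721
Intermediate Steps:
Z(p, M) = 0
s(B, H) = -14 - 11*B + B*H
G(y) = ⅔ + y/3 (G(y) = ⅔ + (y + 4*0)/3 = ⅔ + (y + 0)/3 = ⅔ + y/3)
-45693 - G(s(-2*4, -1)) = -45693 - (⅔ + (-14 - (-22)*4 - 2*4*(-1))/3) = -45693 - (⅔ + (-14 - 11*(-8) - 8*(-1))/3) = -45693 - (⅔ + (-14 + 88 + 8)/3) = -45693 - (⅔ + (⅓)*82) = -45693 - (⅔ + 82/3) = -45693 - 1*28 = -45693 - 28 = -45721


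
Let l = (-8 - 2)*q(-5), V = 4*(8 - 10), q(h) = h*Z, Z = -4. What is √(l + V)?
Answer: 4*I*√13 ≈ 14.422*I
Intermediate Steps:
q(h) = -4*h (q(h) = h*(-4) = -4*h)
V = -8 (V = 4*(-2) = -8)
l = -200 (l = (-8 - 2)*(-4*(-5)) = -10*20 = -200)
√(l + V) = √(-200 - 8) = √(-208) = 4*I*√13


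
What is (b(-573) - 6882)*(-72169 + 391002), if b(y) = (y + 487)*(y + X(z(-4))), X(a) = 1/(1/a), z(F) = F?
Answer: 13626922420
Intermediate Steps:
X(a) = a
b(y) = (-4 + y)*(487 + y) (b(y) = (y + 487)*(y - 4) = (487 + y)*(-4 + y) = (-4 + y)*(487 + y))
(b(-573) - 6882)*(-72169 + 391002) = ((-1948 + (-573)**2 + 483*(-573)) - 6882)*(-72169 + 391002) = ((-1948 + 328329 - 276759) - 6882)*318833 = (49622 - 6882)*318833 = 42740*318833 = 13626922420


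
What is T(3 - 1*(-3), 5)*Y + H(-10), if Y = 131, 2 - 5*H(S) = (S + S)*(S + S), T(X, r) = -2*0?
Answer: -398/5 ≈ -79.600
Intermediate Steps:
T(X, r) = 0
H(S) = ⅖ - 4*S²/5 (H(S) = ⅖ - (S + S)*(S + S)/5 = ⅖ - 2*S*2*S/5 = ⅖ - 4*S²/5)
T(3 - 1*(-3), 5)*Y + H(-10) = 0*131 + (⅖ - ⅘*(-10)²) = 0 + (⅖ - ⅘*100) = 0 + (⅖ - 80) = 0 - 398/5 = -398/5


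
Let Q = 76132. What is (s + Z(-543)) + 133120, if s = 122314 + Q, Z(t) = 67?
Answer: 331633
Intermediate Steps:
s = 198446 (s = 122314 + 76132 = 198446)
(s + Z(-543)) + 133120 = (198446 + 67) + 133120 = 198513 + 133120 = 331633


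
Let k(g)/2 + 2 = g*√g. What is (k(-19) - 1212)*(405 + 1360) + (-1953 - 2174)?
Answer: -2150367 - 67070*I*√19 ≈ -2.1504e+6 - 2.9235e+5*I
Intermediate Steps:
k(g) = -4 + 2*g^(3/2) (k(g) = -4 + 2*(g*√g) = -4 + 2*g^(3/2))
(k(-19) - 1212)*(405 + 1360) + (-1953 - 2174) = ((-4 + 2*(-19)^(3/2)) - 1212)*(405 + 1360) + (-1953 - 2174) = ((-4 + 2*(-19*I*√19)) - 1212)*1765 - 4127 = ((-4 - 38*I*√19) - 1212)*1765 - 4127 = (-1216 - 38*I*√19)*1765 - 4127 = (-2146240 - 67070*I*√19) - 4127 = -2150367 - 67070*I*√19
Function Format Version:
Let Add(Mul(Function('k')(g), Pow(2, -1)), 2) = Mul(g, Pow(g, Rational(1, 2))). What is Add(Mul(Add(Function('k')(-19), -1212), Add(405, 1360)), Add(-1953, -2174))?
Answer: Add(-2150367, Mul(-67070, I, Pow(19, Rational(1, 2)))) ≈ Add(-2.1504e+6, Mul(-2.9235e+5, I))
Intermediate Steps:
Function('k')(g) = Add(-4, Mul(2, Pow(g, Rational(3, 2)))) (Function('k')(g) = Add(-4, Mul(2, Mul(g, Pow(g, Rational(1, 2))))) = Add(-4, Mul(2, Pow(g, Rational(3, 2)))))
Add(Mul(Add(Function('k')(-19), -1212), Add(405, 1360)), Add(-1953, -2174)) = Add(Mul(Add(Add(-4, Mul(2, Pow(-19, Rational(3, 2)))), -1212), Add(405, 1360)), Add(-1953, -2174)) = Add(Mul(Add(Add(-4, Mul(2, Mul(-19, I, Pow(19, Rational(1, 2))))), -1212), 1765), -4127) = Add(Mul(Add(Add(-4, Mul(-38, I, Pow(19, Rational(1, 2)))), -1212), 1765), -4127) = Add(Mul(Add(-1216, Mul(-38, I, Pow(19, Rational(1, 2)))), 1765), -4127) = Add(Add(-2146240, Mul(-67070, I, Pow(19, Rational(1, 2)))), -4127) = Add(-2150367, Mul(-67070, I, Pow(19, Rational(1, 2))))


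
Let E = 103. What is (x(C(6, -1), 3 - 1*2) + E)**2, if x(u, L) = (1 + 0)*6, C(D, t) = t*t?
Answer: 11881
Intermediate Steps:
C(D, t) = t**2
x(u, L) = 6 (x(u, L) = 1*6 = 6)
(x(C(6, -1), 3 - 1*2) + E)**2 = (6 + 103)**2 = 109**2 = 11881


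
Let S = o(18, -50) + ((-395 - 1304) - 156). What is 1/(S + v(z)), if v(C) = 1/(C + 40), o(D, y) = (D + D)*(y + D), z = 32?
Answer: -72/216503 ≈ -0.00033256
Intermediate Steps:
o(D, y) = 2*D*(D + y) (o(D, y) = (2*D)*(D + y) = 2*D*(D + y))
v(C) = 1/(40 + C)
S = -3007 (S = 2*18*(18 - 50) + ((-395 - 1304) - 156) = 2*18*(-32) + (-1699 - 156) = -1152 - 1855 = -3007)
1/(S + v(z)) = 1/(-3007 + 1/(40 + 32)) = 1/(-3007 + 1/72) = 1/(-216503/72) = -72/216503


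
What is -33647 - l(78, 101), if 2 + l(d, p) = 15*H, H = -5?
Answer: -33570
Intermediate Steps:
l(d, p) = -77 (l(d, p) = -2 + 15*(-5) = -2 - 75 = -77)
-33647 - l(78, 101) = -33647 - 1*(-77) = -33647 + 77 = -33570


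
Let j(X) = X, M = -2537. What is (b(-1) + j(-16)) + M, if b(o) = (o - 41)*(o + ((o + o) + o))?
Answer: -2385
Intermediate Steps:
b(o) = 4*o*(-41 + o) (b(o) = (-41 + o)*(o + (2*o + o)) = (-41 + o)*(o + 3*o) = (-41 + o)*(4*o) = 4*o*(-41 + o))
(b(-1) + j(-16)) + M = (4*(-1)*(-41 - 1) - 16) - 2537 = (4*(-1)*(-42) - 16) - 2537 = (168 - 16) - 2537 = 152 - 2537 = -2385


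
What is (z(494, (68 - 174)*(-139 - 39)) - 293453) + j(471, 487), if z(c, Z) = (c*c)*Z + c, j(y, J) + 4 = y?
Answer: 4604178756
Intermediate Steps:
j(y, J) = -4 + y
z(c, Z) = c + Z*c² (z(c, Z) = c²*Z + c = Z*c² + c = c + Z*c²)
(z(494, (68 - 174)*(-139 - 39)) - 293453) + j(471, 487) = (494*(1 + ((68 - 174)*(-139 - 39))*494) - 293453) + (-4 + 471) = (494*(1 - 106*(-178)*494) - 293453) + 467 = (494*(1 + 18868*494) - 293453) + 467 = (494*(1 + 9320792) - 293453) + 467 = (494*9320793 - 293453) + 467 = (4604471742 - 293453) + 467 = 4604178289 + 467 = 4604178756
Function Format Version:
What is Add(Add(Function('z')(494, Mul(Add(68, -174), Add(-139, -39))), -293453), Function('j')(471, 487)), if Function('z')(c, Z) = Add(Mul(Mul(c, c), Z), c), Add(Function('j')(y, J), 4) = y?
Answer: 4604178756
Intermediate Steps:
Function('j')(y, J) = Add(-4, y)
Function('z')(c, Z) = Add(c, Mul(Z, Pow(c, 2))) (Function('z')(c, Z) = Add(Mul(Pow(c, 2), Z), c) = Add(Mul(Z, Pow(c, 2)), c) = Add(c, Mul(Z, Pow(c, 2))))
Add(Add(Function('z')(494, Mul(Add(68, -174), Add(-139, -39))), -293453), Function('j')(471, 487)) = Add(Add(Mul(494, Add(1, Mul(Mul(Add(68, -174), Add(-139, -39)), 494))), -293453), Add(-4, 471)) = Add(Add(Mul(494, Add(1, Mul(Mul(-106, -178), 494))), -293453), 467) = Add(Add(Mul(494, Add(1, Mul(18868, 494))), -293453), 467) = Add(Add(Mul(494, Add(1, 9320792)), -293453), 467) = Add(Add(Mul(494, 9320793), -293453), 467) = Add(Add(4604471742, -293453), 467) = Add(4604178289, 467) = 4604178756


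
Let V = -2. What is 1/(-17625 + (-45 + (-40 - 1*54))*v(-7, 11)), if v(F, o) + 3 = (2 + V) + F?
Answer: -1/16235 ≈ -6.1595e-5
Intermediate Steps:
v(F, o) = -3 + F (v(F, o) = -3 + ((2 - 2) + F) = -3 + (0 + F) = -3 + F)
1/(-17625 + (-45 + (-40 - 1*54))*v(-7, 11)) = 1/(-17625 + (-45 + (-40 - 1*54))*(-3 - 7)) = 1/(-17625 + (-45 + (-40 - 54))*(-10)) = 1/(-17625 + (-45 - 94)*(-10)) = 1/(-17625 - 139*(-10)) = 1/(-17625 + 1390) = 1/(-16235) = -1/16235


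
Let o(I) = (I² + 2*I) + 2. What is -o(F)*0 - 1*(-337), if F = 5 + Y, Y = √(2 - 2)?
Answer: 337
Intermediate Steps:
Y = 0 (Y = √0 = 0)
F = 5 (F = 5 + 0 = 5)
o(I) = 2 + I² + 2*I
-o(F)*0 - 1*(-337) = -(2 + 5² + 2*5)*0 - 1*(-337) = -(2 + 25 + 10)*0 + 337 = -1*37*0 + 337 = -37*0 + 337 = 0 + 337 = 337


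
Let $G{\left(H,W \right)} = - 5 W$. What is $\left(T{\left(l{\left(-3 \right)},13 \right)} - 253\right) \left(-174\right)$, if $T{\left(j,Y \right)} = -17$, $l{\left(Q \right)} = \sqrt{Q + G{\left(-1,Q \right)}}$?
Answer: $46980$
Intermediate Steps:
$l{\left(Q \right)} = 2 \sqrt{- Q}$ ($l{\left(Q \right)} = \sqrt{Q - 5 Q} = \sqrt{- 4 Q} = 2 \sqrt{- Q}$)
$\left(T{\left(l{\left(-3 \right)},13 \right)} - 253\right) \left(-174\right) = \left(-17 - 253\right) \left(-174\right) = \left(-270\right) \left(-174\right) = 46980$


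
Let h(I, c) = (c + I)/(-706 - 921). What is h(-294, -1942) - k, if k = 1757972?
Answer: -2860218208/1627 ≈ -1.7580e+6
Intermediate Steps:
h(I, c) = -I/1627 - c/1627 (h(I, c) = (I + c)/(-1627) = (I + c)*(-1/1627) = -I/1627 - c/1627)
h(-294, -1942) - k = (-1/1627*(-294) - 1/1627*(-1942)) - 1*1757972 = (294/1627 + 1942/1627) - 1757972 = 2236/1627 - 1757972 = -2860218208/1627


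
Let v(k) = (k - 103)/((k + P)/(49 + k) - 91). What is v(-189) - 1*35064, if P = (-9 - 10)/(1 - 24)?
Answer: -2530439012/72173 ≈ -35061.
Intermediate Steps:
P = 19/23 (P = -19/(-23) = -19*(-1/23) = 19/23 ≈ 0.82609)
v(k) = (-103 + k)/(-91 + (19/23 + k)/(49 + k)) (v(k) = (k - 103)/((k + 19/23)/(49 + k) - 91) = (-103 + k)/((19/23 + k)/(49 + k) - 91) = (-103 + k)/(-91 + (19/23 + k)/(49 + k)))
v(-189) - 1*35064 = 23*(5047 - 1*(-189)² + 54*(-189))/(2*(51269 + 1035*(-189))) - 1*35064 = 23*(5047 - 1*35721 - 10206)/(2*(51269 - 195615)) - 35064 = (23/2)*(5047 - 35721 - 10206)/(-144346) - 35064 = (23/2)*(-1/144346)*(-40880) - 35064 = 235060/72173 - 35064 = -2530439012/72173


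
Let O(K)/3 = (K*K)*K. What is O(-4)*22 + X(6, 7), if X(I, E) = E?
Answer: -4217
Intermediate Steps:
O(K) = 3*K**3 (O(K) = 3*((K*K)*K) = 3*(K**2*K) = 3*K**3)
O(-4)*22 + X(6, 7) = (3*(-4)**3)*22 + 7 = (3*(-64))*22 + 7 = -192*22 + 7 = -4224 + 7 = -4217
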